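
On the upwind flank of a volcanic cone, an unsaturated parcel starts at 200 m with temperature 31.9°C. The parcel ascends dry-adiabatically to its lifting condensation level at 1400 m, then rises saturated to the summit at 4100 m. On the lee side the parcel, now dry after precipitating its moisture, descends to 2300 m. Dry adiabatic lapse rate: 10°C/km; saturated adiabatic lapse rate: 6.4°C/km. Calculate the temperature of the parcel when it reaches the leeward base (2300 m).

20.62°C

From 200 m to 1400 m (dry): cools by 10 × 1.2 = 12°C, giving 19.9°C.
From 1400 m to 4100 m (saturated): cools by 6.4 × 2.7 = 17.28°C, giving 2.62°C.
From 4100 m to 2300 m (dry descent): warms by 10 × 1.8 = 18°C, giving 20.62°C.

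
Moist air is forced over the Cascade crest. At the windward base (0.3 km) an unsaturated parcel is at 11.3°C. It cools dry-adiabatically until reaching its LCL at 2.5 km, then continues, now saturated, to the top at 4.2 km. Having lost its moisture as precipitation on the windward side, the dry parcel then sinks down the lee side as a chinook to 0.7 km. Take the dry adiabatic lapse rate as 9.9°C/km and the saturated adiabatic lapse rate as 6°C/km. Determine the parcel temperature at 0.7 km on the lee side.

13.97°C

Dry to 2500 m: -9.9 × 2.2 km = -21.78°C, so T = -10.48°C.
Saturated to 4200 m: -6 × 1.7 km = -10.2°C, so T = -20.68°C.
Dry descent to 700 m: +9.9 × 3.5 km = +34.65°C, so T = 13.97°C.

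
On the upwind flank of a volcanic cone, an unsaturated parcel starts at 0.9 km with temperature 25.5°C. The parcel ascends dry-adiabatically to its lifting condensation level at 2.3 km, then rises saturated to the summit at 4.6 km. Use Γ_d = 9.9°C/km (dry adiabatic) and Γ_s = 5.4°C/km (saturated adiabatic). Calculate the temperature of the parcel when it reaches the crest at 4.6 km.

-0.78°C

From 900 m to 2300 m (dry): cools by 9.9 × 1.4 = 13.86°C, giving 11.64°C.
From 2300 m to 4600 m (saturated): cools by 5.4 × 2.3 = 12.42°C, giving -0.78°C.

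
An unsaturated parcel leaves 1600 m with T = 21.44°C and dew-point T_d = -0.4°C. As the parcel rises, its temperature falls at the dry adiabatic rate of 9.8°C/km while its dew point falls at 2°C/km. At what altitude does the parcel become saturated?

4400 m

T and T_d converge at 9.8 − 2 = 7.8°C per km
Height above start = (21.44 − (-0.4)) / 7.8 = 2.8 km
LCL altitude = 1600 m + 2800 m = 4400 m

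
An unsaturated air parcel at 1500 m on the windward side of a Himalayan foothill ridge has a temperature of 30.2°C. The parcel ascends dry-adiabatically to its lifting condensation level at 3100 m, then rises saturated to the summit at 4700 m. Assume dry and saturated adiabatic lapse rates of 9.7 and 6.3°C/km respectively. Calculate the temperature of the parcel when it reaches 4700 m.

4.6°C

Dry to 3100 m: -9.7 × 1.6 km = -15.52°C, so T = 14.68°C.
Saturated to 4700 m: -6.3 × 1.6 km = -10.08°C, so T = 4.6°C.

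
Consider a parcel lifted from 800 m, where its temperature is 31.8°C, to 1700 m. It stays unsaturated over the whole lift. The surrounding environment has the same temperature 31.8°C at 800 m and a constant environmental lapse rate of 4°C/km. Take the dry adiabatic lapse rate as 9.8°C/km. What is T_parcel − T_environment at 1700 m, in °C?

-5.22°C (parcel cooler than environment)

Parcel:
  From 800 m to 1700 m (dry): cools by 9.8 × 0.9 = 8.82°C, giving 22.98°C.
Environment:
  From 800 m to 1700 m (environment): cools by 4 × 0.9 = 3.6°C, giving 28.2°C.
T_parcel − T_env = 22.98 − 28.2 = -5.22°C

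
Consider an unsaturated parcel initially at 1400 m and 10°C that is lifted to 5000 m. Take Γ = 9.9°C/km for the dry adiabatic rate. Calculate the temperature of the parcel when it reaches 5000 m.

-25.64°C

From 1400 m to 5000 m (dry adiabatic): cools by 9.9 × 3.6 = 35.64°C, giving -25.64°C.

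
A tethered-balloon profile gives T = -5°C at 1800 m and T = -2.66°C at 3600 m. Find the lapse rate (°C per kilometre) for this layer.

Γ = −ΔT/Δz = (-5 − (-2.66)) / (3600 − 1800) m
  = -2.34°C / 1.8 km = -1.3°C/km

-1.3°C/km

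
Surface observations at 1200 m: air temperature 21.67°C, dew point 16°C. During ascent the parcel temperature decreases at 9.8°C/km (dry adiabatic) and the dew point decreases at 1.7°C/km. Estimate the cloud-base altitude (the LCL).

1900 m

T and T_d converge at 9.8 − 1.7 = 8.1°C per km
Height above start = (21.67 − 16) / 8.1 = 0.7 km
LCL altitude = 1200 m + 700 m = 1900 m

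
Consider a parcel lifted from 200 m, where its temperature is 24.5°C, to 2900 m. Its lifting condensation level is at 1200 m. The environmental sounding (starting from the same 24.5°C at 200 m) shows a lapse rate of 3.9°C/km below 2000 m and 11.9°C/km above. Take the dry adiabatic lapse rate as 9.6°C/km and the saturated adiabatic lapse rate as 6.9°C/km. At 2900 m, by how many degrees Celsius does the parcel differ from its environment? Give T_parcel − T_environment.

-3.6°C (parcel cooler than environment)

Parcel:
  200 → 1200 m (dry, 9.6°C/km): ΔT = -9.6 × 1 = -9.6°C → T = 14.9°C
  1200 → 2900 m (saturated, 6.9°C/km): ΔT = -6.9 × 1.7 = -11.73°C → T = 3.17°C
Environment:
  200 → 2000 m (environment, lower layer, 3.9°C/km): ΔT = -3.9 × 1.8 = -7.02°C → T = 17.48°C
  2000 → 2900 m (environment, upper layer, 11.9°C/km): ΔT = -11.9 × 0.9 = -10.71°C → T = 6.77°C
T_parcel − T_env = 3.17 − 6.77 = -3.6°C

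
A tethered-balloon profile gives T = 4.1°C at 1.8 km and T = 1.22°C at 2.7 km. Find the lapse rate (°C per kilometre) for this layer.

Γ = −ΔT/Δz = (4.1 − 1.22) / (2700 − 1800) m
  = 2.88°C / 0.9 km = 3.2°C/km

3.2°C/km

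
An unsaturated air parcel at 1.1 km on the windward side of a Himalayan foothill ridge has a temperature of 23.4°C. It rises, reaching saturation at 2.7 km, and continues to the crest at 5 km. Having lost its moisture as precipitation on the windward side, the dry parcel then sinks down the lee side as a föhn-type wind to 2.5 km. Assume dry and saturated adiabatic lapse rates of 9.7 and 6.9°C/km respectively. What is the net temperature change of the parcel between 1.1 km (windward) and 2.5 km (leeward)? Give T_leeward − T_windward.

-7.14°C

1100 → 2700 m (dry, 9.7°C/km): ΔT = -9.7 × 1.6 = -15.52°C → T = 7.88°C
2700 → 5000 m (saturated, 6.9°C/km): ΔT = -6.9 × 2.3 = -15.87°C → T = -7.99°C
5000 → 2500 m (dry descent, 9.7°C/km): ΔT = +9.7 × 2.5 = +24.25°C → T = 16.26°C
Net change vs windward start: 16.26 − 23.4 = -7.14°C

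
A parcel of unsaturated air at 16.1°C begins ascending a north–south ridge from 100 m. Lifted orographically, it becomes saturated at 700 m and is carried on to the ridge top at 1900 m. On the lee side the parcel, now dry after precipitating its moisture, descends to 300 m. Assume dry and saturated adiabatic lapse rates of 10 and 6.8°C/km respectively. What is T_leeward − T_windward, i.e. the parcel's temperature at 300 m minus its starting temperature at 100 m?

+1.84°C

From 100 m to 700 m (dry): cools by 10 × 0.6 = 6°C, giving 10.1°C.
From 700 m to 1900 m (saturated): cools by 6.8 × 1.2 = 8.16°C, giving 1.94°C.
From 1900 m to 300 m (dry descent): warms by 10 × 1.6 = 16°C, giving 17.94°C.
Net change vs windward start: 17.94 − 16.1 = +1.84°C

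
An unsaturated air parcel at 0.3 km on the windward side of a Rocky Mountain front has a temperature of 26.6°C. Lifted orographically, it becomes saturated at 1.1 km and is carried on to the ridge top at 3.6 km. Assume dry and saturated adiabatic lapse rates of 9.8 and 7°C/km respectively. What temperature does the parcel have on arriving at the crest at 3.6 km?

1.26°C

Dry to 1100 m: -9.8 × 0.8 km = -7.84°C, so T = 18.76°C.
Saturated to 3600 m: -7 × 2.5 km = -17.5°C, so T = 1.26°C.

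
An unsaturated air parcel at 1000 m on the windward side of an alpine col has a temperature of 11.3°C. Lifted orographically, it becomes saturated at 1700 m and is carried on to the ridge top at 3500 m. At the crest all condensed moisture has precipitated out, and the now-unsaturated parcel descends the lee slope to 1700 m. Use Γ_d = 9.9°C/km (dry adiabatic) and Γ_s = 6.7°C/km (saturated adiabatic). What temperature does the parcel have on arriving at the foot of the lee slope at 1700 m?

10.13°C

1000–1700 m, dry: Δz = 0.7 km ⇒ ΔT = -6.93°C; T = 4.37°C
1700–3500 m, saturated: Δz = 1.8 km ⇒ ΔT = -12.06°C; T = -7.69°C
3500–1700 m, dry descent: Δz = 1.8 km ⇒ ΔT = +17.82°C; T = 10.13°C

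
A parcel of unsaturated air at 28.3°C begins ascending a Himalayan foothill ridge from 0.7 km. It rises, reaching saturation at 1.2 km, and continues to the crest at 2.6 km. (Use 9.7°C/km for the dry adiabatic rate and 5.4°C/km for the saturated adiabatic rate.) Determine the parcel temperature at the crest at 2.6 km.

Dry to 1200 m: -9.7 × 0.5 km = -4.85°C, so T = 23.45°C.
Saturated to 2600 m: -5.4 × 1.4 km = -7.56°C, so T = 15.89°C.

15.89°C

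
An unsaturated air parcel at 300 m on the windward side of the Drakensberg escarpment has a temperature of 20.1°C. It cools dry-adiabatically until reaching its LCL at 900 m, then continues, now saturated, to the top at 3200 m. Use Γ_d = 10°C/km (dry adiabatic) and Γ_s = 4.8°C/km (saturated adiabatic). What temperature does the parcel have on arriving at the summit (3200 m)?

3.06°C

300 → 900 m (dry, 10°C/km): ΔT = -10 × 0.6 = -6°C → T = 14.1°C
900 → 3200 m (saturated, 4.8°C/km): ΔT = -4.8 × 2.3 = -11.04°C → T = 3.06°C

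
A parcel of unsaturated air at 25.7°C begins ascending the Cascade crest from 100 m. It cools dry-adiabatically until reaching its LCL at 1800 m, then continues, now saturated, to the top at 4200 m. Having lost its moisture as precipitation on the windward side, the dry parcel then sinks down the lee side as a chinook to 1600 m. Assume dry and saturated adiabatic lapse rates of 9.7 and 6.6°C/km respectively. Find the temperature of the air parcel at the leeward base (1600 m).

18.59°C

Dry to 1800 m: -9.7 × 1.7 km = -16.49°C, so T = 9.21°C.
Saturated to 4200 m: -6.6 × 2.4 km = -15.84°C, so T = -6.63°C.
Dry descent to 1600 m: +9.7 × 2.6 km = +25.22°C, so T = 18.59°C.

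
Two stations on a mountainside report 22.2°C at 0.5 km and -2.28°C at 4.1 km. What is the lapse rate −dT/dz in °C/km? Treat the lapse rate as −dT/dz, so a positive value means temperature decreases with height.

6.8°C/km

Γ = −ΔT/Δz = (22.2 − (-2.28)) / (4100 − 500) m
  = 24.48°C / 3.6 km = 6.8°C/km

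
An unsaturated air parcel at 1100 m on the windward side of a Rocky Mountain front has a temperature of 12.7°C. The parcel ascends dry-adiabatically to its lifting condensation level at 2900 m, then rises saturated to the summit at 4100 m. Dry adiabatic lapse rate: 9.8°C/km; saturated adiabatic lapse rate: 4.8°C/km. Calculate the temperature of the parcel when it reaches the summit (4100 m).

From 1100 m to 2900 m (dry): cools by 9.8 × 1.8 = 17.64°C, giving -4.94°C.
From 2900 m to 4100 m (saturated): cools by 4.8 × 1.2 = 5.76°C, giving -10.7°C.

-10.7°C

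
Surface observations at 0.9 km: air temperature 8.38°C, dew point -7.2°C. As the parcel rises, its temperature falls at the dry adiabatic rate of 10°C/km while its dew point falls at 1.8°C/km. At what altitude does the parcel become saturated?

2.8 km

T and T_d converge at 10 − 1.8 = 8.2°C per km
Height above start = (8.38 − (-7.2)) / 8.2 = 1.9 km
LCL altitude = 900 m + 1900 m = 2800 m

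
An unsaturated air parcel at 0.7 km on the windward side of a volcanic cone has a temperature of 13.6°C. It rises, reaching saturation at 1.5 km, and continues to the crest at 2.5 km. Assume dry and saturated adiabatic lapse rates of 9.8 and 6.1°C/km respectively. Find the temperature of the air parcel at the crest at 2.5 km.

-0.34°C

Dry to 1500 m: -9.8 × 0.8 km = -7.84°C, so T = 5.76°C.
Saturated to 2500 m: -6.1 × 1 km = -6.1°C, so T = -0.34°C.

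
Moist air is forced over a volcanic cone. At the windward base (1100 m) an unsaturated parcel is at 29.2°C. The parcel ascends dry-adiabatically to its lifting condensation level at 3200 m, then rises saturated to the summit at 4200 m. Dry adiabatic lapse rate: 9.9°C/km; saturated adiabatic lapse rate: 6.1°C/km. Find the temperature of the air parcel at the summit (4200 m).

1100–3200 m, dry: Δz = 2.1 km ⇒ ΔT = -20.79°C; T = 8.41°C
3200–4200 m, saturated: Δz = 1 km ⇒ ΔT = -6.1°C; T = 2.31°C

2.31°C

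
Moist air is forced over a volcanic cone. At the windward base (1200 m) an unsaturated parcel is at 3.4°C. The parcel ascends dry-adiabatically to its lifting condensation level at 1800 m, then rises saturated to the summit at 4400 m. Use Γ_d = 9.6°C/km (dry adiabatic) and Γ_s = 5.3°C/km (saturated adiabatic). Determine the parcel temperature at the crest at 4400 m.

1200–1800 m, dry: Δz = 0.6 km ⇒ ΔT = -5.76°C; T = -2.36°C
1800–4400 m, saturated: Δz = 2.6 km ⇒ ΔT = -13.78°C; T = -16.14°C

-16.14°C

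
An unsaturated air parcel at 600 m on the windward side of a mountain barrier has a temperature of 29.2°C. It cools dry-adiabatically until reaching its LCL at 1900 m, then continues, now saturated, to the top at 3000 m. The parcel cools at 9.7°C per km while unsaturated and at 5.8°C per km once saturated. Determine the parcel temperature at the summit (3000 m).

From 600 m to 1900 m (dry): cools by 9.7 × 1.3 = 12.61°C, giving 16.59°C.
From 1900 m to 3000 m (saturated): cools by 5.8 × 1.1 = 6.38°C, giving 10.21°C.

10.21°C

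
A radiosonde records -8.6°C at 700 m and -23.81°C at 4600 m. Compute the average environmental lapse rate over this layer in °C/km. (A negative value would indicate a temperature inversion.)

3.9°C/km

Γ = −ΔT/Δz = (-8.6 − (-23.81)) / (4600 − 700) m
  = 15.21°C / 3.9 km = 3.9°C/km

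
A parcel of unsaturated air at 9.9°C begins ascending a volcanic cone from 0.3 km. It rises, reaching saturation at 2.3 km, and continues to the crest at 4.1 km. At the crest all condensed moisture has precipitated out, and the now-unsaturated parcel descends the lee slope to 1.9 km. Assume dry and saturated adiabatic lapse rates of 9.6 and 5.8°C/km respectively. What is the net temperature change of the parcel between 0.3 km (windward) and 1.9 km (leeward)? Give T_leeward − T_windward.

-8.52°C

300–2300 m, dry: Δz = 2 km ⇒ ΔT = -19.2°C; T = -9.3°C
2300–4100 m, saturated: Δz = 1.8 km ⇒ ΔT = -10.44°C; T = -19.74°C
4100–1900 m, dry descent: Δz = 2.2 km ⇒ ΔT = +21.12°C; T = 1.38°C
Net change vs windward start: 1.38 − 9.9 = -8.52°C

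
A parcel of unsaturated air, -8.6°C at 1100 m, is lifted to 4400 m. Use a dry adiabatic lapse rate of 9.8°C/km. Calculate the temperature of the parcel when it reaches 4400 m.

1100–4400 m, dry adiabatic: Δz = 3.3 km ⇒ ΔT = -32.34°C; T = -40.94°C

-40.94°C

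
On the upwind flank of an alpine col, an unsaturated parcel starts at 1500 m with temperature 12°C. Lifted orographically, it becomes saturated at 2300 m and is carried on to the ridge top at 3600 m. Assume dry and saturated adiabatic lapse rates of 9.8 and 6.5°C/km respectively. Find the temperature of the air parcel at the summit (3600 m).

Dry to 2300 m: -9.8 × 0.8 km = -7.84°C, so T = 4.16°C.
Saturated to 3600 m: -6.5 × 1.3 km = -8.45°C, so T = -4.29°C.

-4.29°C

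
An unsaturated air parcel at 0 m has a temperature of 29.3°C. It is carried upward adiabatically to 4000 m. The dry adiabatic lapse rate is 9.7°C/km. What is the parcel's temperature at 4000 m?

-9.5°C

0 → 4000 m (dry adiabatic, 9.7°C/km): ΔT = -9.7 × 4 = -38.8°C → T = -9.5°C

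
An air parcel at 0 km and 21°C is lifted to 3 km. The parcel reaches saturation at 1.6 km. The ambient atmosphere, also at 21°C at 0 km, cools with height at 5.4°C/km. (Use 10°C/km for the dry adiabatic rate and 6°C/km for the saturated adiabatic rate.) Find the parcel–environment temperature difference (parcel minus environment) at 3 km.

Parcel:
  0–1600 m, dry: Δz = 1.6 km ⇒ ΔT = -16°C; T = 5°C
  1600–3000 m, saturated: Δz = 1.4 km ⇒ ΔT = -8.4°C; T = -3.4°C
Environment:
  0–3000 m, environment: Δz = 3 km ⇒ ΔT = -16.2°C; T = 4.8°C
T_parcel − T_env = -3.4 − 4.8 = -8.2°C

-8.2°C (parcel cooler than environment)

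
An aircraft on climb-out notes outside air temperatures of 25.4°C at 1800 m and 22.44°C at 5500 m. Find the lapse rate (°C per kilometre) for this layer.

0.8°C/km

Γ = −ΔT/Δz = (25.4 − 22.44) / (5500 − 1800) m
  = 2.96°C / 3.7 km = 0.8°C/km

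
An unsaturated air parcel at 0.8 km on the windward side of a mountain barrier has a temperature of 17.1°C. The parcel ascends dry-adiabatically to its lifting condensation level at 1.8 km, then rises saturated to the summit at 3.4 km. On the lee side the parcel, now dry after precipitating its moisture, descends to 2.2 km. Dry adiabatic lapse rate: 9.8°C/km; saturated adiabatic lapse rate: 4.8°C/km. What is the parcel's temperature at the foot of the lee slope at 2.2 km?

800 → 1800 m (dry, 9.8°C/km): ΔT = -9.8 × 1 = -9.8°C → T = 7.3°C
1800 → 3400 m (saturated, 4.8°C/km): ΔT = -4.8 × 1.6 = -7.68°C → T = -0.38°C
3400 → 2200 m (dry descent, 9.8°C/km): ΔT = +9.8 × 1.2 = +11.76°C → T = 11.38°C

11.38°C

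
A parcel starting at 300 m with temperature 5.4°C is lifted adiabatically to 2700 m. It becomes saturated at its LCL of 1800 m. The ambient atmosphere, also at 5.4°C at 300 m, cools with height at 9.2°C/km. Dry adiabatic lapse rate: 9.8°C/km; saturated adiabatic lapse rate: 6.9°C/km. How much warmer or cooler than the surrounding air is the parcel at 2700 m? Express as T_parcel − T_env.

Parcel:
  Dry to 1800 m: -9.8 × 1.5 km = -14.7°C, so T = -9.3°C.
  Saturated to 2700 m: -6.9 × 0.9 km = -6.21°C, so T = -15.51°C.
Environment:
  Environment to 2700 m: -9.2 × 2.4 km = -22.08°C, so T = -16.68°C.
T_parcel − T_env = -15.51 − (-16.68) = +1.17°C

+1.17°C (parcel warmer than environment)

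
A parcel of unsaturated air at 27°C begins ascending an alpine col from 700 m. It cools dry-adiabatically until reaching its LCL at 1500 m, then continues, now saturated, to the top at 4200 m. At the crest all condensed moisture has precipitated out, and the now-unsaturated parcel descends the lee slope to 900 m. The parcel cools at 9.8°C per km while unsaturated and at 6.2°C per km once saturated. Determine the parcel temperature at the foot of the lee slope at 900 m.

Dry to 1500 m: -9.8 × 0.8 km = -7.84°C, so T = 19.16°C.
Saturated to 4200 m: -6.2 × 2.7 km = -16.74°C, so T = 2.42°C.
Dry descent to 900 m: +9.8 × 3.3 km = +32.34°C, so T = 34.76°C.

34.76°C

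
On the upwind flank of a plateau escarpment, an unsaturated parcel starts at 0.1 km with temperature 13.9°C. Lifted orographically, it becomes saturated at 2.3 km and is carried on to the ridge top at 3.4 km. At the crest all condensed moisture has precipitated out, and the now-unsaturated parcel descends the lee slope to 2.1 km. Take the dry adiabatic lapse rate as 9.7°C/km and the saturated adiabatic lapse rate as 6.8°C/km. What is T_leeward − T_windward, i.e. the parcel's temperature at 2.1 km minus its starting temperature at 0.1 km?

100–2300 m, dry: Δz = 2.2 km ⇒ ΔT = -21.34°C; T = -7.44°C
2300–3400 m, saturated: Δz = 1.1 km ⇒ ΔT = -7.48°C; T = -14.92°C
3400–2100 m, dry descent: Δz = 1.3 km ⇒ ΔT = +12.61°C; T = -2.31°C
Net change vs windward start: -2.31 − 13.9 = -16.21°C

-16.21°C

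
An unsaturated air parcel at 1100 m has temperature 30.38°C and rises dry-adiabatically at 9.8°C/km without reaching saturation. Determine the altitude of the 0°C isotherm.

4200 m

Height above start = (30.38 − 0) / 9.8 = 3.1 km
Altitude = 1100 m + 3100 m = 4200 m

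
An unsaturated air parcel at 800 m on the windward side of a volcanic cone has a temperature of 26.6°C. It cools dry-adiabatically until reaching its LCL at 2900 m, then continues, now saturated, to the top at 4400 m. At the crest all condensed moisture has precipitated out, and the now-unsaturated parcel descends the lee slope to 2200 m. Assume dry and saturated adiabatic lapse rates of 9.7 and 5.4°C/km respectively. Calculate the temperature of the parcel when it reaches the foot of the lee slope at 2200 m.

Dry to 2900 m: -9.7 × 2.1 km = -20.37°C, so T = 6.23°C.
Saturated to 4400 m: -5.4 × 1.5 km = -8.1°C, so T = -1.87°C.
Dry descent to 2200 m: +9.7 × 2.2 km = +21.34°C, so T = 19.47°C.

19.47°C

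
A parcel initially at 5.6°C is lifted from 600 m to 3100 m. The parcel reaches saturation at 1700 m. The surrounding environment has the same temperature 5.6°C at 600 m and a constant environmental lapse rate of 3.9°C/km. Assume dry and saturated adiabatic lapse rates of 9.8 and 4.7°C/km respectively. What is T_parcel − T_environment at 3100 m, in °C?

-7.61°C (parcel cooler than environment)

Parcel:
  600 → 1700 m (dry, 9.8°C/km): ΔT = -9.8 × 1.1 = -10.78°C → T = -5.18°C
  1700 → 3100 m (saturated, 4.7°C/km): ΔT = -4.7 × 1.4 = -6.58°C → T = -11.76°C
Environment:
  600 → 3100 m (environment, 3.9°C/km): ΔT = -3.9 × 2.5 = -9.75°C → T = -4.15°C
T_parcel − T_env = -11.76 − (-4.15) = -7.61°C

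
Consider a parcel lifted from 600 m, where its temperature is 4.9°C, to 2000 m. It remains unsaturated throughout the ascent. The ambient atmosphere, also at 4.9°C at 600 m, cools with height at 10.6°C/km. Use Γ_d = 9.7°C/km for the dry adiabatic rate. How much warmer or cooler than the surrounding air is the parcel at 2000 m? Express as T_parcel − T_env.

+1.26°C (parcel warmer than environment)

Parcel:
  From 600 m to 2000 m (dry): cools by 9.7 × 1.4 = 13.58°C, giving -8.68°C.
Environment:
  From 600 m to 2000 m (environment): cools by 10.6 × 1.4 = 14.84°C, giving -9.94°C.
T_parcel − T_env = -8.68 − (-9.94) = +1.26°C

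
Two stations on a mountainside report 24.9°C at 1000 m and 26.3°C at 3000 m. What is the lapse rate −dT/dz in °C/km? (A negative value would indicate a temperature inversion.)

Γ = −ΔT/Δz = (24.9 − 26.3) / (3000 − 1000) m
  = -1.4°C / 2 km = -0.7°C/km

-0.7°C/km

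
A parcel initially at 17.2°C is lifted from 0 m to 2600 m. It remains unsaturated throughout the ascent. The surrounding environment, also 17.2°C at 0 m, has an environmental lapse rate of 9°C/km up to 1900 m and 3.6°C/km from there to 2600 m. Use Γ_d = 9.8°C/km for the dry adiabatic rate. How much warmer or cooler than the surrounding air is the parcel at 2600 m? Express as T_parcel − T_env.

-5.86°C (parcel cooler than environment)

Parcel:
  From 0 m to 2600 m (dry): cools by 9.8 × 2.6 = 25.48°C, giving -8.28°C.
Environment:
  From 0 m to 1900 m (environment, lower layer): cools by 9 × 1.9 = 17.1°C, giving 0.1°C.
  From 1900 m to 2600 m (environment, upper layer): cools by 3.6 × 0.7 = 2.52°C, giving -2.42°C.
T_parcel − T_env = -8.28 − (-2.42) = -5.86°C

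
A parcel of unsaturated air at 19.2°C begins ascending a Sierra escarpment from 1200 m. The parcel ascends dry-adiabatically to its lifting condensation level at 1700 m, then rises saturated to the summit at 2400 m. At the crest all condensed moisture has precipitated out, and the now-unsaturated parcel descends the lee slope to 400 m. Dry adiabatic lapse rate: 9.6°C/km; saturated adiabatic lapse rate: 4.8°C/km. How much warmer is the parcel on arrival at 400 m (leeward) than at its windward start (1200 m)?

+11.04°C

From 1200 m to 1700 m (dry): cools by 9.6 × 0.5 = 4.8°C, giving 14.4°C.
From 1700 m to 2400 m (saturated): cools by 4.8 × 0.7 = 3.36°C, giving 11.04°C.
From 2400 m to 400 m (dry descent): warms by 9.6 × 2 = 19.2°C, giving 30.24°C.
Net change vs windward start: 30.24 − 19.2 = +11.04°C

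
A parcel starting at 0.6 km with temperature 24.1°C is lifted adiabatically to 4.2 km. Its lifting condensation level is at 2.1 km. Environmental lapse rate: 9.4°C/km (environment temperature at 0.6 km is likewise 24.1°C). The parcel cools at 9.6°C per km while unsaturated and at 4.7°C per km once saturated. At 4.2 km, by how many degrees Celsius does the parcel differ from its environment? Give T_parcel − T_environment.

+9.57°C (parcel warmer than environment)

Parcel:
  Dry to 2100 m: -9.6 × 1.5 km = -14.4°C, so T = 9.7°C.
  Saturated to 4200 m: -4.7 × 2.1 km = -9.87°C, so T = -0.17°C.
Environment:
  Environment to 4200 m: -9.4 × 3.6 km = -33.84°C, so T = -9.74°C.
T_parcel − T_env = -0.17 − (-9.74) = +9.57°C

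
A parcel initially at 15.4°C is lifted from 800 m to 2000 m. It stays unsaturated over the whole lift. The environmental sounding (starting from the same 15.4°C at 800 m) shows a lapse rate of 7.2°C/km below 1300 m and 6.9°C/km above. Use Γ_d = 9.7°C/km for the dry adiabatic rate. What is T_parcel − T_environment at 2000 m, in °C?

Parcel:
  From 800 m to 2000 m (dry): cools by 9.7 × 1.2 = 11.64°C, giving 3.76°C.
Environment:
  From 800 m to 1300 m (environment, lower layer): cools by 7.2 × 0.5 = 3.6°C, giving 11.8°C.
  From 1300 m to 2000 m (environment, upper layer): cools by 6.9 × 0.7 = 4.83°C, giving 6.97°C.
T_parcel − T_env = 3.76 − 6.97 = -3.21°C

-3.21°C (parcel cooler than environment)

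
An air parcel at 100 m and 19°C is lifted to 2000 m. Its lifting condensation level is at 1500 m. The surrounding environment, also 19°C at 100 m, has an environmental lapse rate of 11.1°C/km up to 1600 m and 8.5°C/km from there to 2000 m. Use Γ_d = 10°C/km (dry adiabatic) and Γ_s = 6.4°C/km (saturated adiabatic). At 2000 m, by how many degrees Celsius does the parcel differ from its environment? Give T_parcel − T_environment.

+2.85°C (parcel warmer than environment)

Parcel:
  100–1500 m, dry: Δz = 1.4 km ⇒ ΔT = -14°C; T = 5°C
  1500–2000 m, saturated: Δz = 0.5 km ⇒ ΔT = -3.2°C; T = 1.8°C
Environment:
  100–1600 m, environment, lower layer: Δz = 1.5 km ⇒ ΔT = -16.65°C; T = 2.35°C
  1600–2000 m, environment, upper layer: Δz = 0.4 km ⇒ ΔT = -3.4°C; T = -1.05°C
T_parcel − T_env = 1.8 − (-1.05) = +2.85°C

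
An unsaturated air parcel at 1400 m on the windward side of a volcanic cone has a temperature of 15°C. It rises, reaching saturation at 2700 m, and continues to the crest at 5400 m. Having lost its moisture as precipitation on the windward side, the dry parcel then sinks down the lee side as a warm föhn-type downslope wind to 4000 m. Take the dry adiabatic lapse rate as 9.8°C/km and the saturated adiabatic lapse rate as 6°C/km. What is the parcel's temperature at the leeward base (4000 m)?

1400 → 2700 m (dry, 9.8°C/km): ΔT = -9.8 × 1.3 = -12.74°C → T = 2.26°C
2700 → 5400 m (saturated, 6°C/km): ΔT = -6 × 2.7 = -16.2°C → T = -13.94°C
5400 → 4000 m (dry descent, 9.8°C/km): ΔT = +9.8 × 1.4 = +13.72°C → T = -0.22°C

-0.22°C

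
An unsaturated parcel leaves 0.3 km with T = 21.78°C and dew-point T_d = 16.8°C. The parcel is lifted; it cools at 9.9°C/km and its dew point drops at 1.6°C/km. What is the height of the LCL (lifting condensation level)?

T and T_d converge at 9.9 − 1.6 = 8.3°C per km
Height above start = (21.78 − 16.8) / 8.3 = 0.6 km
LCL altitude = 300 m + 600 m = 900 m

0.9 km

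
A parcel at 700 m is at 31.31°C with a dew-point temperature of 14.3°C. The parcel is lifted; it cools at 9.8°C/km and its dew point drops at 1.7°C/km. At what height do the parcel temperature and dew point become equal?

T and T_d converge at 9.8 − 1.7 = 8.1°C per km
Height above start = (31.31 − 14.3) / 8.1 = 2.1 km
LCL altitude = 700 m + 2100 m = 2800 m

2800 m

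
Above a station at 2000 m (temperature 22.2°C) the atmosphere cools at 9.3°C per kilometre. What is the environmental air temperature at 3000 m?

12.9°C

2000–3000 m, environmental: Δz = 1 km ⇒ ΔT = -9.3°C; T = 12.9°C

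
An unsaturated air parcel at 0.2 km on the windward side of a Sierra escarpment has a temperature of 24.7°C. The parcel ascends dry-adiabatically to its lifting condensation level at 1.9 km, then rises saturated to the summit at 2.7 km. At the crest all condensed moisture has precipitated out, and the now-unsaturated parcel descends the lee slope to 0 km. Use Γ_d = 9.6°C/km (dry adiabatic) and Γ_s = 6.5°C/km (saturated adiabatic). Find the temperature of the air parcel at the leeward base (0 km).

29.1°C

Dry to 1900 m: -9.6 × 1.7 km = -16.32°C, so T = 8.38°C.
Saturated to 2700 m: -6.5 × 0.8 km = -5.2°C, so T = 3.18°C.
Dry descent to 0 m: +9.6 × 2.7 km = +25.92°C, so T = 29.1°C.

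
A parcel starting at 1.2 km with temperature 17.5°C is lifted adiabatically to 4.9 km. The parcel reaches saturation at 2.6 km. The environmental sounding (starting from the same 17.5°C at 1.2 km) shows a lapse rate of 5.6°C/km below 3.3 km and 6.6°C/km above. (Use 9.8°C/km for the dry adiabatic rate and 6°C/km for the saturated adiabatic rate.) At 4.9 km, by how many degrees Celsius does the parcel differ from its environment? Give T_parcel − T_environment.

Parcel:
  1200 → 2600 m (dry, 9.8°C/km): ΔT = -9.8 × 1.4 = -13.72°C → T = 3.78°C
  2600 → 4900 m (saturated, 6°C/km): ΔT = -6 × 2.3 = -13.8°C → T = -10.02°C
Environment:
  1200 → 3300 m (environment, lower layer, 5.6°C/km): ΔT = -5.6 × 2.1 = -11.76°C → T = 5.74°C
  3300 → 4900 m (environment, upper layer, 6.6°C/km): ΔT = -6.6 × 1.6 = -10.56°C → T = -4.82°C
T_parcel − T_env = -10.02 − (-4.82) = -5.2°C

-5.2°C (parcel cooler than environment)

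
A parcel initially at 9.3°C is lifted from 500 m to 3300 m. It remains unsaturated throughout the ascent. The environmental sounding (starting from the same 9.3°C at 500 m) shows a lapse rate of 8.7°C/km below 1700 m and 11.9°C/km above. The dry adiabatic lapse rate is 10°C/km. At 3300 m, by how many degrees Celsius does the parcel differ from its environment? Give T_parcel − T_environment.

+1.48°C (parcel warmer than environment)

Parcel:
  From 500 m to 3300 m (dry): cools by 10 × 2.8 = 28°C, giving -18.7°C.
Environment:
  From 500 m to 1700 m (environment, lower layer): cools by 8.7 × 1.2 = 10.44°C, giving -1.14°C.
  From 1700 m to 3300 m (environment, upper layer): cools by 11.9 × 1.6 = 19.04°C, giving -20.18°C.
T_parcel − T_env = -18.7 − (-20.18) = +1.48°C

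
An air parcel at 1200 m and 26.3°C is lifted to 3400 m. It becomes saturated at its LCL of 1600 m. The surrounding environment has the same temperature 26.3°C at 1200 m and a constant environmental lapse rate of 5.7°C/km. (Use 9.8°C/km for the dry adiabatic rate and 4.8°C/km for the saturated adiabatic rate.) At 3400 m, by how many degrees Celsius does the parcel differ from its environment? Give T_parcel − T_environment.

-0.02°C (parcel cooler than environment)

Parcel:
  1200–1600 m, dry: Δz = 0.4 km ⇒ ΔT = -3.92°C; T = 22.38°C
  1600–3400 m, saturated: Δz = 1.8 km ⇒ ΔT = -8.64°C; T = 13.74°C
Environment:
  1200–3400 m, environment: Δz = 2.2 km ⇒ ΔT = -12.54°C; T = 13.76°C
T_parcel − T_env = 13.74 − 13.76 = -0.02°C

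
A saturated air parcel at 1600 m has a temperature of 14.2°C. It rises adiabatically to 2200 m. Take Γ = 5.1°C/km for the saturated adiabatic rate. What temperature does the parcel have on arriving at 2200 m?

1600 → 2200 m (saturated adiabatic, 5.1°C/km): ΔT = -5.1 × 0.6 = -3.06°C → T = 11.14°C

11.14°C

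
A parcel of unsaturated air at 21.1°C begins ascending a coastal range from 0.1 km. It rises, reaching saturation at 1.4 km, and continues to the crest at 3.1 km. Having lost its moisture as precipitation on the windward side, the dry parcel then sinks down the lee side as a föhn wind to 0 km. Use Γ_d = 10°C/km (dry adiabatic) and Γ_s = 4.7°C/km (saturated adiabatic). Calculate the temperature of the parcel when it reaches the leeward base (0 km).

Dry to 1400 m: -10 × 1.3 km = -13°C, so T = 8.1°C.
Saturated to 3100 m: -4.7 × 1.7 km = -7.99°C, so T = 0.11°C.
Dry descent to 0 m: +10 × 3.1 km = +31°C, so T = 31.11°C.

31.11°C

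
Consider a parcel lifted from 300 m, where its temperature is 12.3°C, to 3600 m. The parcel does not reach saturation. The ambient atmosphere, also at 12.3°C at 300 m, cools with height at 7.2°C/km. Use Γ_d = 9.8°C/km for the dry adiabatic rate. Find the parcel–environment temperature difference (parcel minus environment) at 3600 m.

-8.58°C (parcel cooler than environment)

Parcel:
  Dry to 3600 m: -9.8 × 3.3 km = -32.34°C, so T = -20.04°C.
Environment:
  Environment to 3600 m: -7.2 × 3.3 km = -23.76°C, so T = -11.46°C.
T_parcel − T_env = -20.04 − (-11.46) = -8.58°C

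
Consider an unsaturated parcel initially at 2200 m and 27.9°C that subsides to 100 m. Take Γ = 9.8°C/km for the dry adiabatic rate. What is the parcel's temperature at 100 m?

2200 → 100 m (dry adiabatic, 9.8°C/km): ΔT = +9.8 × 2.1 = +20.58°C → T = 48.48°C

48.48°C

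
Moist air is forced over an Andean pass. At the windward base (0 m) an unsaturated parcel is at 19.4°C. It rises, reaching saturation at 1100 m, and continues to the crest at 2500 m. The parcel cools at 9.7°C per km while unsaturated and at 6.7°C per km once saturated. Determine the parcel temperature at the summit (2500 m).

From 0 m to 1100 m (dry): cools by 9.7 × 1.1 = 10.67°C, giving 8.73°C.
From 1100 m to 2500 m (saturated): cools by 6.7 × 1.4 = 9.38°C, giving -0.65°C.

-0.65°C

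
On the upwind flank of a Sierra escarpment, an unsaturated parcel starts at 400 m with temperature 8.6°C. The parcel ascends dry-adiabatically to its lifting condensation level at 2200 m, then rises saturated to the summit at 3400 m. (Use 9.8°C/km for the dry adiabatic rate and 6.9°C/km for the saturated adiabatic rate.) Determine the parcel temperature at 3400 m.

-17.32°C

400 → 2200 m (dry, 9.8°C/km): ΔT = -9.8 × 1.8 = -17.64°C → T = -9.04°C
2200 → 3400 m (saturated, 6.9°C/km): ΔT = -6.9 × 1.2 = -8.28°C → T = -17.32°C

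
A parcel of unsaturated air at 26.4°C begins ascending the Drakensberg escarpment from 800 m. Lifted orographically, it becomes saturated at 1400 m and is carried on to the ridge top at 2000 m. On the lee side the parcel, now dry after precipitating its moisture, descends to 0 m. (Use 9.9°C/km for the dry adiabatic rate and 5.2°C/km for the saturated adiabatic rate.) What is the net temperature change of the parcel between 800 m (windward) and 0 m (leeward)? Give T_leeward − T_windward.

Dry to 1400 m: -9.9 × 0.6 km = -5.94°C, so T = 20.46°C.
Saturated to 2000 m: -5.2 × 0.6 km = -3.12°C, so T = 17.34°C.
Dry descent to 0 m: +9.9 × 2 km = +19.8°C, so T = 37.14°C.
Net change vs windward start: 37.14 − 26.4 = +10.74°C

+10.74°C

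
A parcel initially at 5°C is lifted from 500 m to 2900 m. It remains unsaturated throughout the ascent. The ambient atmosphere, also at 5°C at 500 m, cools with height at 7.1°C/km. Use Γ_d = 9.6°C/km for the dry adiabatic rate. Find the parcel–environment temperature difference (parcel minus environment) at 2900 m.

-6°C (parcel cooler than environment)

Parcel:
  500–2900 m, dry: Δz = 2.4 km ⇒ ΔT = -23.04°C; T = -18.04°C
Environment:
  500–2900 m, environment: Δz = 2.4 km ⇒ ΔT = -17.04°C; T = -12.04°C
T_parcel − T_env = -18.04 − (-12.04) = -6°C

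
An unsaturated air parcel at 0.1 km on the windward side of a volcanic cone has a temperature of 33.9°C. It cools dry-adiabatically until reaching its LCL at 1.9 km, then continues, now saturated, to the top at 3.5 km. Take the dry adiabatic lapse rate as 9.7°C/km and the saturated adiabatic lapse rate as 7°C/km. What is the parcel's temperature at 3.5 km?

5.24°C

Dry to 1900 m: -9.7 × 1.8 km = -17.46°C, so T = 16.44°C.
Saturated to 3500 m: -7 × 1.6 km = -11.2°C, so T = 5.24°C.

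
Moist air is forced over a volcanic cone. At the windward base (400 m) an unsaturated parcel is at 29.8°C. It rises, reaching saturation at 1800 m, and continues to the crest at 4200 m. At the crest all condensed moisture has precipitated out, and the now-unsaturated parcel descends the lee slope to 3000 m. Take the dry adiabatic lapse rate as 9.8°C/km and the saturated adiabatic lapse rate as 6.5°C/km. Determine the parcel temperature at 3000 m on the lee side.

12.24°C

400–1800 m, dry: Δz = 1.4 km ⇒ ΔT = -13.72°C; T = 16.08°C
1800–4200 m, saturated: Δz = 2.4 km ⇒ ΔT = -15.6°C; T = 0.48°C
4200–3000 m, dry descent: Δz = 1.2 km ⇒ ΔT = +11.76°C; T = 12.24°C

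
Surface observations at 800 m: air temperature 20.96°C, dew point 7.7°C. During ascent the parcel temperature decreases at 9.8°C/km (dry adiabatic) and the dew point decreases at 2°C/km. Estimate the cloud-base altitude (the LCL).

T and T_d converge at 9.8 − 2 = 7.8°C per km
Height above start = (20.96 − 7.7) / 7.8 = 1.7 km
LCL altitude = 800 m + 1700 m = 2500 m

2500 m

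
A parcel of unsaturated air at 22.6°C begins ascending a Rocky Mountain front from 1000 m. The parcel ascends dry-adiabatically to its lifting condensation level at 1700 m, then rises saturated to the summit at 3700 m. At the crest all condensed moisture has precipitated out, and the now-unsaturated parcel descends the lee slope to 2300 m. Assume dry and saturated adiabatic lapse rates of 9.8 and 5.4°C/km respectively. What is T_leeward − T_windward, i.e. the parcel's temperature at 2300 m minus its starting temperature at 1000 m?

-3.94°C

From 1000 m to 1700 m (dry): cools by 9.8 × 0.7 = 6.86°C, giving 15.74°C.
From 1700 m to 3700 m (saturated): cools by 5.4 × 2 = 10.8°C, giving 4.94°C.
From 3700 m to 2300 m (dry descent): warms by 9.8 × 1.4 = 13.72°C, giving 18.66°C.
Net change vs windward start: 18.66 − 22.6 = -3.94°C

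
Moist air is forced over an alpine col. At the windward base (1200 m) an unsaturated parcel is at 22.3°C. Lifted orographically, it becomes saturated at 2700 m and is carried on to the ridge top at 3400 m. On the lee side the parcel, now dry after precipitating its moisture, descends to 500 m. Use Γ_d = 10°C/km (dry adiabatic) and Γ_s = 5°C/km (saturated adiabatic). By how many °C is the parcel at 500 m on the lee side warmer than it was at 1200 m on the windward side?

Dry to 2700 m: -10 × 1.5 km = -15°C, so T = 7.3°C.
Saturated to 3400 m: -5 × 0.7 km = -3.5°C, so T = 3.8°C.
Dry descent to 500 m: +10 × 2.9 km = +29°C, so T = 32.8°C.
Net change vs windward start: 32.8 − 22.3 = +10.5°C

+10.5°C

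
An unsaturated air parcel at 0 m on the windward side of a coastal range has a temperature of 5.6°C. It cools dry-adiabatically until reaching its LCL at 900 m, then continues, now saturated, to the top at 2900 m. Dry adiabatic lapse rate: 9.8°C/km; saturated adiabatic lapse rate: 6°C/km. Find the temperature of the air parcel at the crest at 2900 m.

0 → 900 m (dry, 9.8°C/km): ΔT = -9.8 × 0.9 = -8.82°C → T = -3.22°C
900 → 2900 m (saturated, 6°C/km): ΔT = -6 × 2 = -12°C → T = -15.22°C

-15.22°C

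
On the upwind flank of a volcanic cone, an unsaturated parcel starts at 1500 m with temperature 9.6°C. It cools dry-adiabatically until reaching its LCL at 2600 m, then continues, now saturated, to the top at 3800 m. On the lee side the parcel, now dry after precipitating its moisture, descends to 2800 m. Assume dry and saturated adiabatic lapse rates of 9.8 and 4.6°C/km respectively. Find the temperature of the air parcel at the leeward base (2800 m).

1500–2600 m, dry: Δz = 1.1 km ⇒ ΔT = -10.78°C; T = -1.18°C
2600–3800 m, saturated: Δz = 1.2 km ⇒ ΔT = -5.52°C; T = -6.7°C
3800–2800 m, dry descent: Δz = 1 km ⇒ ΔT = +9.8°C; T = 3.1°C

3.1°C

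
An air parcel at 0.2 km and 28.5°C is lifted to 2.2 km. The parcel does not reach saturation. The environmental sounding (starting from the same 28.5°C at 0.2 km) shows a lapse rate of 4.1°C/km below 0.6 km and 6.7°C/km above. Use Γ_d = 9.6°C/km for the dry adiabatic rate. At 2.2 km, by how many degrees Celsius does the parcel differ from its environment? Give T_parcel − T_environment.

-6.84°C (parcel cooler than environment)

Parcel:
  Dry to 2200 m: -9.6 × 2 km = -19.2°C, so T = 9.3°C.
Environment:
  Environment, lower layer to 600 m: -4.1 × 0.4 km = -1.64°C, so T = 26.86°C.
  Environment, upper layer to 2200 m: -6.7 × 1.6 km = -10.72°C, so T = 16.14°C.
T_parcel − T_env = 9.3 − 16.14 = -6.84°C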